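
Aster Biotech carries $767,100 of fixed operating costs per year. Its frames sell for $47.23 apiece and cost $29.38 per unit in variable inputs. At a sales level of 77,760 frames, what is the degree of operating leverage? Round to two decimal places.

Contribution at this volume is 77,760 × $17.85 = $1,388,016.00.
EBIT = $1,388,016.00 − $767,100 = $620,916.00.
So DOL = total CM / EBIT = $1,388,016.00 / $620,916.00 = 2.2354.

2.24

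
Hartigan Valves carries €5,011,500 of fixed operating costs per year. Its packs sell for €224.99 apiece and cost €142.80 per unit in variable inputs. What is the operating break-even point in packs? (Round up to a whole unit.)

60,975 packs

Contribution margin per unit = €224.99 − €142.80 = €82.19.
Units to break even: €5,011,500 ÷ €82.19 = 60,974.57, rounded up to 60,975.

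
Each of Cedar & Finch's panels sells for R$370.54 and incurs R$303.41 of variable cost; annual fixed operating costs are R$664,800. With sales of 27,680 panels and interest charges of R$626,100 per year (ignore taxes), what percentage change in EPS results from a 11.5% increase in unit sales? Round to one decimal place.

At 27,680 units, contribution = 27,680 × R$67.13 = R$1,858,158.40.
Operating income = contribution − fixed costs = R$1,858,158.40 − R$664,800 = R$1,193,358.40.
Interest = R$626,100.00, so EBIT − I = R$567,258.40.
DCL = total CM / (EBIT − I) = R$1,858,158.40 / R$567,258.40 = 3.2757.
EPS therefore changes by 3.2757 × (+11.5%) = +37.7%.

+37.7%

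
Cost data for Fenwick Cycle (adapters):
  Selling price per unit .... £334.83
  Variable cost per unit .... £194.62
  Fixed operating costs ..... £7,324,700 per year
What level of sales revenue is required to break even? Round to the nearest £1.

CM per unit = £334.83 − £194.62 = £140.21; CM ratio = £140.21 / £334.83 = 0.4187.
Break-even sales = FC ÷ CM ratio = £7,324,700 × £334.83 / £140.21 = £17,491,829.

£17,491,829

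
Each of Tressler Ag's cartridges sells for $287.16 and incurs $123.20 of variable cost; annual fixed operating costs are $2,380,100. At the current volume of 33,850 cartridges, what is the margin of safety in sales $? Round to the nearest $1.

Each unit contributes $287.16 − $123.20 = $163.96. Break-even units = $2,380,100 ÷ $163.96 = 14,516.35; break-even revenue = 14,516.35 × $287.16 = $4,168,513.76.
Actual sales revenue = 33,850 × $287.16 = $9,720,366.00.
Margin of safety = $9,720,366.00 − $4,168,513.76 = $5,551,852.

$5,551,852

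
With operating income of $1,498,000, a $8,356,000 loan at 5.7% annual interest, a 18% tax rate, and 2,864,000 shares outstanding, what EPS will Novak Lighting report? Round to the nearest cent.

Pre-tax income = $1,498,000 − $476,292.00 = $1,021,708.00.
Net income = $1,021,708.00 × (1 − 0.18) = $837,800.56.
Per share: $837,800.56 / 2,864,000 shares = $0.29.

$0.29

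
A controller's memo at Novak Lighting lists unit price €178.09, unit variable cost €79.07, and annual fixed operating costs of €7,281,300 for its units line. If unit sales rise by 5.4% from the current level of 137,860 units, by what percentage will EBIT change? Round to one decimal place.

Total contribution margin = 137,860 × €99.02 = €13,650,897.20.
Subtracting fixed costs: EBIT = €13,650,897.20 − €7,281,300 = €6,369,597.20.
Degree of operating leverage = €13,650,897.20 / €6,369,597.20 = 2.1431.
Operating income changes by 2.1431 × +5.4% = +11.6%.

+11.6%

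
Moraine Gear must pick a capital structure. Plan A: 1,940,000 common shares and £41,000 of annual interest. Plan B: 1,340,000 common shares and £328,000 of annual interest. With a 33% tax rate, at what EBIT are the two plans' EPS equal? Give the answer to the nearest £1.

£968,967

Set EPS_A = EPS_B: (EBIT − £41,000)(1 − 0.33) ÷ 1,940,000 = (EBIT − £328,000)(1 − 0.33) ÷ 1,340,000.
The (1 − t) factor cancels: (EBIT − 41,000) × 1,340,000 = (EBIT − 328,000) × 1,940,000.
Solving, EBIT = (328,000·1,940,000 − 41,000·1,340,000) / (1,940,000 − 1,340,000) = 581,380,000,000 / 600,000 = 968,966.67.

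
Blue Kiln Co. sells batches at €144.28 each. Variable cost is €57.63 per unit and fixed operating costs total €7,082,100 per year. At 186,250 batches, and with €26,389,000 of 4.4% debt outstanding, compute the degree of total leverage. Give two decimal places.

2.04

Total contribution margin = 186,250 × €86.65 = €16,138,562.50.
EBIT = €16,138,562.50 − €7,082,100 = €9,056,462.50. Interest = €1,161,116.00.
DOL = €16,138,562.50 ÷ €9,056,462.50 = 1.7820; DFL = €9,056,462.50 ÷ €7,895,346.50 = 1.1471.
Combined leverage = 1.7820 × 1.1471 = 2.0441.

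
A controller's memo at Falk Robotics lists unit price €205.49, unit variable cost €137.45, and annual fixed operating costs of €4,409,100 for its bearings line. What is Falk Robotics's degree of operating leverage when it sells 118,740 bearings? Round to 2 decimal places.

Contribution at this volume is 118,740 × €68.04 = €8,079,069.60.
Operating income = contribution − fixed costs = €8,079,069.60 − €4,409,100 = €3,669,969.60.
DOL = contribution ÷ EBIT = €8,079,069.60 ÷ €3,669,969.60 = 2.2014.

2.20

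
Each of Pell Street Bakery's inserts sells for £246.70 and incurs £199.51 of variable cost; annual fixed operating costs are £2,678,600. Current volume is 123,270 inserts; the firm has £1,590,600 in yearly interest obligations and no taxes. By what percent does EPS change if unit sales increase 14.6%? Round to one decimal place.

At 123,270 units, contribution = 123,270 × £47.19 = £5,817,111.30.
EBIT = £5,817,111.30 − £2,678,600 = £3,138,511.30.
After interest of £1,590,600.00, pre-tax earnings = £1,547,911.30.
DCL = total CM / (EBIT − I) = £5,817,111.30 / £1,547,911.30 = 3.7580.
%ΔEPS = DCL × %ΔSales = 3.7580 × +14.6% = +54.9%.

+54.9%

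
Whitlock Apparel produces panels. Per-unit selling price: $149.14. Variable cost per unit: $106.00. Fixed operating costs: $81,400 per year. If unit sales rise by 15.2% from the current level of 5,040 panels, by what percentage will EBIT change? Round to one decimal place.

Contribution at this volume is 5,040 × $43.14 = $217,425.60.
EBIT = $217,425.60 − $81,400 = $136,025.60.
DOL = contribution ÷ EBIT = $217,425.60 ÷ $136,025.60 = 1.5984.
%ΔEBIT = DOL × %ΔSales = 1.5984 × +15.2% = +24.3%.

+24.3%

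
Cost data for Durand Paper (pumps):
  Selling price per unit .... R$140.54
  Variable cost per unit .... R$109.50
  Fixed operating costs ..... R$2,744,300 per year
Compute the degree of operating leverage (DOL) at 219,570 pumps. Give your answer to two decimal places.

1.67

Contribution at this volume is 219,570 × R$31.04 = R$6,815,452.80.
EBIT = R$6,815,452.80 − R$2,744,300 = R$4,071,152.80.
So DOL = total CM / EBIT = R$6,815,452.80 / R$4,071,152.80 = 1.6741.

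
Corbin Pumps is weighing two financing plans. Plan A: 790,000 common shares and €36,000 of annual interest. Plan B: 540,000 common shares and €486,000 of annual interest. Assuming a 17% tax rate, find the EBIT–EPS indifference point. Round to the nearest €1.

Set EPS_A = EPS_B: (EBIT − €36,000)(1 − 0.17) ÷ 790,000 = (EBIT − €486,000)(1 − 0.17) ÷ 540,000.
The (1 − t) factor cancels: (EBIT − 36,000) × 540,000 = (EBIT − 486,000) × 790,000.
EBIT × (790,000 − 540,000) = 486,000 × 790,000 − 36,000 × 540,000 = 364,500,000,000, so EBIT = 364,500,000,000 ÷ 250,000 = 1,458,000.00.

€1,458,000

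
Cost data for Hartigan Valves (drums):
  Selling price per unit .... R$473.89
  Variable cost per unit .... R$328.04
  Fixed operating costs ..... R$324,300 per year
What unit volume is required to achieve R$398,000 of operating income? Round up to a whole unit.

4,953 drums

Unit CM = price − variable cost = R$473.89 − R$328.04 = R$145.85.
Required volume = (fixed costs + target profit) ÷ CM = (R$324,300 + R$398,000) ÷ R$145.85 = 4,952.35, so 4,953 drums.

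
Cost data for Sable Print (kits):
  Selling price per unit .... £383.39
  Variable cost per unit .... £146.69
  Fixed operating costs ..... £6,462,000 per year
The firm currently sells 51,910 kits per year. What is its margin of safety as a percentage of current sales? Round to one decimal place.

Contribution margin per unit = £383.39 − £146.69 = £236.70. Break-even units = £6,462,000 ÷ £236.70 = 27,300.38; break-even revenue = 27,300.38 × £383.39 = £10,466,692.78.
Current sales = 51,910 × £383.39 = £19,901,774.90.
Margin of safety = (£19,901,774.90 − £10,466,692.78) ÷ £19,901,774.90 = 47.4%.

47.4%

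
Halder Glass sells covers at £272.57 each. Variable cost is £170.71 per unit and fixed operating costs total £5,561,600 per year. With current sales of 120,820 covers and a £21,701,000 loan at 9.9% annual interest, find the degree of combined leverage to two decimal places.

2.68

Total contribution margin = 120,820 × £101.86 = £12,306,725.20.
Subtracting fixed costs: EBIT = £12,306,725.20 − £5,561,600 = £6,745,125.20. Interest = £2,148,399.00, so EBIT − I = £4,596,726.20.
Degree of total leverage = total CM / (EBIT − interest) = £12,306,725.20 / £4,596,726.20 = 2.6773.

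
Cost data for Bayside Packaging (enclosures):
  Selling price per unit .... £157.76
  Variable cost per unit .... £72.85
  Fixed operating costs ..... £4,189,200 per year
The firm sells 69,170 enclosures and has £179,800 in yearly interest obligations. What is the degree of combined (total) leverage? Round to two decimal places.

Contribution at this volume is 69,170 × £84.91 = £5,873,224.70.
EBIT = £5,873,224.70 − £4,189,200 = £1,684,024.70. Interest = £179,800.00, so EBIT − I = £1,504,224.70.
DCL = contribution ÷ (EBIT − I) = £5,873,224.70 ÷ £1,504,224.70 = 3.9045.

3.90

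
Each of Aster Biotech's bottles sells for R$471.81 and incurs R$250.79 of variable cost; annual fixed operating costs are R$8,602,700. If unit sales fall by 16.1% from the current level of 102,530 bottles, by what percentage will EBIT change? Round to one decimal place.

Total contribution margin = 102,530 × R$221.02 = R$22,661,180.60.
Subtracting fixed costs: EBIT = R$22,661,180.60 − R$8,602,700 = R$14,058,480.60.
So DOL = total CM / EBIT = R$22,661,180.60 / R$14,058,480.60 = 1.6119.
%ΔEBIT = DOL × %ΔSales = 1.6119 × -16.1% = -26.0%.

-26.0%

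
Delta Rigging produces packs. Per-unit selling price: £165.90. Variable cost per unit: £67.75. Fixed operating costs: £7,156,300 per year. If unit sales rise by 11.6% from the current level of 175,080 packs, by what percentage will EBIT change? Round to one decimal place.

+19.9%

Total contribution margin = 175,080 × £98.15 = £17,184,102.00.
Subtracting fixed costs: EBIT = £17,184,102.00 − £7,156,300 = £10,027,802.00.
DOL = contribution ÷ EBIT = £17,184,102.00 ÷ £10,027,802.00 = 1.7136.
So EBIT moves 1.7136 × (+11.6%) = +19.9%.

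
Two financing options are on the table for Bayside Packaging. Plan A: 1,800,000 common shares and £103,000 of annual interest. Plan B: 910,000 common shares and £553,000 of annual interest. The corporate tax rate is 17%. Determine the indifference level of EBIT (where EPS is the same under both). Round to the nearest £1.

£1,013,112

Set EPS_A = EPS_B: (EBIT − £103,000)(1 − 0.17) ÷ 1,800,000 = (EBIT − £553,000)(1 − 0.17) ÷ 910,000.
The (1 − t) factor cancels: (EBIT − 103,000) × 910,000 = (EBIT − 553,000) × 1,800,000.
EBIT × (1,800,000 − 910,000) = 553,000 × 1,800,000 − 103,000 × 910,000 = 901,670,000,000, so EBIT = 901,670,000,000 ÷ 890,000 = 1,013,112.36.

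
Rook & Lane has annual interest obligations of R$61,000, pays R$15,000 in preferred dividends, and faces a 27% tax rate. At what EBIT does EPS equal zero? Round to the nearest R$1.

R$81,548

Grossing the preferred dividend up to pre-tax terms: R$15,000 / (1 − 0.27) = R$20,547.95.
EPS = 0 when EBIT covers interest plus the pre-tax preferred burden: R$61,000 + R$20,547.95 = R$81,547.95.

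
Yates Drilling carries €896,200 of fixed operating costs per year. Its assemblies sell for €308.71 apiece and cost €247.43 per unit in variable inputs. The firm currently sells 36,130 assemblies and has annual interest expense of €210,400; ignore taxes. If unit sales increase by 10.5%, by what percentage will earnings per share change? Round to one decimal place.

Contribution at this volume is 36,130 × €61.28 = €2,214,046.40.
EBIT = €2,214,046.40 − €896,200 = €1,317,846.40.
Interest = €210,400.00, so EBIT − I = €1,107,446.40.
DCL = total CM / (EBIT − I) = €2,214,046.40 / €1,107,446.40 = 1.9992.
%ΔEPS = DCL × %ΔSales = 1.9992 × +10.5% = +21.0%.

+21.0%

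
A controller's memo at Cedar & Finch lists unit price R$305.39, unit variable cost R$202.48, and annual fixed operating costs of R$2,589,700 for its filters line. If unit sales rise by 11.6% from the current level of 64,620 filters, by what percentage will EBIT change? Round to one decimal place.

+19.0%

At 64,620 units, contribution = 64,620 × R$102.91 = R$6,650,044.20.
Subtracting fixed costs: EBIT = R$6,650,044.20 − R$2,589,700 = R$4,060,344.20.
So DOL = total CM / EBIT = R$6,650,044.20 / R$4,060,344.20 = 1.6378.
Operating income changes by 1.6378 × +11.6% = +19.0%.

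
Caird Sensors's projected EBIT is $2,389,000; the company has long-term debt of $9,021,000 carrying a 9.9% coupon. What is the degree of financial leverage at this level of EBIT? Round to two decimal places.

Interest = $893,079.00.
Degree of financial leverage = EBIT / (EBIT − interest) = $2,389,000 / $1,495,921.00 = 1.5970.

1.60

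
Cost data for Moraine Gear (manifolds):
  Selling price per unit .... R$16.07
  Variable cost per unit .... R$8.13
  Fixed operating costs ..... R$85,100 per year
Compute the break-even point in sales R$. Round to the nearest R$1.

Contribution margin per unit = R$16.07 − R$8.13 = R$7.94, a CM ratio of R$7.94 ÷ R$16.07 = 0.4941.
Break-even sales = FC ÷ CM ratio = R$85,100 × R$16.07 / R$7.94 = R$172,236.

R$172,236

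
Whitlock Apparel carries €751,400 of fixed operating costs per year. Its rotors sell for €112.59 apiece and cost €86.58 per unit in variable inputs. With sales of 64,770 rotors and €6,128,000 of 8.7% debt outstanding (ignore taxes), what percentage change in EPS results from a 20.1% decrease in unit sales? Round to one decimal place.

-84.6%

At 64,770 units, contribution = 64,770 × €26.01 = €1,684,667.70.
Subtracting fixed costs: EBIT = €1,684,667.70 − €751,400 = €933,267.70.
After interest of €533,136.00, pre-tax earnings = €400,131.70.
DCL = total CM / (EBIT − I) = €1,684,667.70 / €400,131.70 = 4.2103.
%ΔEPS = DCL × %ΔSales = 4.2103 × -20.1% = -84.6%.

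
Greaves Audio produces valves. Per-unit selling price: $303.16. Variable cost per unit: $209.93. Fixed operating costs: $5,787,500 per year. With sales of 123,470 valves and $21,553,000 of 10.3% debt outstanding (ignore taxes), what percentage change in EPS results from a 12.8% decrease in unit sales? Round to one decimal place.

Total contribution margin = 123,470 × $93.23 = $11,511,108.10.
EBIT = $11,511,108.10 − $5,787,500 = $5,723,608.10.
Interest = $2,219,959.00, so EBIT − I = $3,503,649.10.
DCL = total CM / (EBIT − I) = $11,511,108.10 / $3,503,649.10 = 3.2855.
%ΔEPS = DCL × %ΔSales = 3.2855 × -12.8% = -42.1%.

-42.1%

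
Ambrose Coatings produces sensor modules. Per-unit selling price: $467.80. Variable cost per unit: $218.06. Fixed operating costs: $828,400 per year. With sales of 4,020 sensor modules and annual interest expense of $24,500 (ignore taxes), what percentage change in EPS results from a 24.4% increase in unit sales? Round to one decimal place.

+162.2%

Total contribution margin = 4,020 × $249.74 = $1,003,954.80.
Operating income = contribution − fixed costs = $1,003,954.80 − $828,400 = $175,554.80.
After interest of $24,500.00, pre-tax earnings = $151,054.80.
DCL = total CM / (EBIT − I) = $1,003,954.80 / $151,054.80 = 6.6463.
EPS therefore changes by 6.6463 × (+24.4%) = +162.2%.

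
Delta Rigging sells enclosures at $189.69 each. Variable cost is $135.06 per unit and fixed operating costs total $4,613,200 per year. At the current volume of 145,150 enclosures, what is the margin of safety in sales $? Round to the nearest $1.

$11,515,237

Each unit contributes $189.69 − $135.06 = $54.63. Break-even units = $4,613,200 ÷ $54.63 = 84,444.44; break-even revenue = 84,444.44 × $189.69 = $16,018,266.67.
Current sales = 145,150 × $189.69 = $27,533,503.50.
Margin of safety = $27,533,503.50 − $16,018,266.67 = $11,515,237.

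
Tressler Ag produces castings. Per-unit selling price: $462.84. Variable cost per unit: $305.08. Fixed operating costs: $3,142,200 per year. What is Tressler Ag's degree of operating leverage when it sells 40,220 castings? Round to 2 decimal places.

1.98

Total contribution margin = 40,220 × $157.76 = $6,345,107.20.
EBIT = $6,345,107.20 − $3,142,200 = $3,202,907.20.
So DOL = total CM / EBIT = $6,345,107.20 / $3,202,907.20 = 1.9810.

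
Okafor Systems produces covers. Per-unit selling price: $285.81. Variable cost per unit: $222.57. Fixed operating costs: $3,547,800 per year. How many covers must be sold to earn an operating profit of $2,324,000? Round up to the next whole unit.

Unit CM = price − variable cost = $285.81 − $222.57 = $63.24.
Need Q such that Q × $63.24 − $3,547,800 = $2,324,000, i.e. Q = $5,871,800 / $63.24 = 92,849.46 → 92,850.

92,850 covers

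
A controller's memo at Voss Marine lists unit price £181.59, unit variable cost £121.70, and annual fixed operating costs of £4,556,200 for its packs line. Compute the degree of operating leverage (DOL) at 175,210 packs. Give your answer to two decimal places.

1.77

At 175,210 units, contribution = 175,210 × £59.89 = £10,493,326.90.
Operating income = contribution − fixed costs = £10,493,326.90 − £4,556,200 = £5,937,126.90.
DOL = contribution ÷ EBIT = £10,493,326.90 ÷ £5,937,126.90 = 1.7674.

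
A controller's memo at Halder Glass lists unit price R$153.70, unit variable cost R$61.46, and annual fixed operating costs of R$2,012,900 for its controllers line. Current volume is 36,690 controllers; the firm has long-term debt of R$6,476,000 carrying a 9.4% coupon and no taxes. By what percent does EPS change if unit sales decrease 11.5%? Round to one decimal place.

Contribution at this volume is 36,690 × R$92.24 = R$3,384,285.60.
Subtracting fixed costs: EBIT = R$3,384,285.60 − R$2,012,900 = R$1,371,385.60.
Interest = R$608,744.00, so EBIT − I = R$762,641.60.
DCL = total CM / (EBIT − I) = R$3,384,285.60 / R$762,641.60 = 4.4376.
%ΔEPS = DCL × %ΔSales = 4.4376 × -11.5% = -51.0%.

-51.0%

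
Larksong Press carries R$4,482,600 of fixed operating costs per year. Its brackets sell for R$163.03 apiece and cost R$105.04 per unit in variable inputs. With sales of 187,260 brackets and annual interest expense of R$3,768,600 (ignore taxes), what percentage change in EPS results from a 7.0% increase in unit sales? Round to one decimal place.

+29.1%

Total contribution margin = 187,260 × R$57.99 = R$10,859,207.40.
Operating income = contribution − fixed costs = R$10,859,207.40 − R$4,482,600 = R$6,376,607.40.
After interest of R$3,768,600.00, pre-tax earnings = R$2,608,007.40.
DCL = total CM / (EBIT − I) = R$10,859,207.40 / R$2,608,007.40 = 4.1638.
%ΔEPS = DCL × %ΔSales = 4.1638 × +7.0% = +29.1%.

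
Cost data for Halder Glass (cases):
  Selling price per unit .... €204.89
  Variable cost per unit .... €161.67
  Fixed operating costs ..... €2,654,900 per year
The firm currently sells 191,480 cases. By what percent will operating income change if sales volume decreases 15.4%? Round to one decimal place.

-22.7%

Contribution at this volume is 191,480 × €43.22 = €8,275,765.60.
Operating income = contribution − fixed costs = €8,275,765.60 − €2,654,900 = €5,620,865.60.
Degree of operating leverage = €8,275,765.60 / €5,620,865.60 = 1.4723.
Operating income changes by 1.4723 × -15.4% = -22.7%.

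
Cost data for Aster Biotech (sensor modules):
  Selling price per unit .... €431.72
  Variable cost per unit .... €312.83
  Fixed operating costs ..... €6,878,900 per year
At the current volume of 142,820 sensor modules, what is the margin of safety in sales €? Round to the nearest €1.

Contribution margin per unit = €431.72 − €312.83 = €118.89. Break-even units = €6,878,900 ÷ €118.89 = 57,859.37; break-even revenue = 57,859.37 × €431.72 = €24,979,045.40.
Current sales = 142,820 × €431.72 = €61,658,250.40.
Margin of safety = €61,658,250.40 − €24,979,045.40 = €36,679,205.

€36,679,205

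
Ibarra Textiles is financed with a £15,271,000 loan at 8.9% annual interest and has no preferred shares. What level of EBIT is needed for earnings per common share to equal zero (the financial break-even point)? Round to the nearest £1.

£1,359,119

Annual interest = 8.9% × £15,271,000 = £1,359,119.00.
Without preferred stock the financial break-even is simply EBIT = interest = £1,359,119.00.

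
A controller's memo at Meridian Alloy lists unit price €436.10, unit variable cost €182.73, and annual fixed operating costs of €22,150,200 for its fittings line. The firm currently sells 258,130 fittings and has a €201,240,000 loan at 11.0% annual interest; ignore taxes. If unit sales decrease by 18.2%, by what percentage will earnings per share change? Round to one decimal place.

-56.4%

At 258,130 units, contribution = 258,130 × €253.37 = €65,402,398.10.
Subtracting fixed costs: EBIT = €65,402,398.10 − €22,150,200 = €43,252,198.10.
After interest of €22,136,400.00, pre-tax earnings = €21,115,798.10.
DCL = total CM / (EBIT − I) = €65,402,398.10 / €21,115,798.10 = 3.0973.
%ΔEPS = DCL × %ΔSales = 3.0973 × -18.2% = -56.4%.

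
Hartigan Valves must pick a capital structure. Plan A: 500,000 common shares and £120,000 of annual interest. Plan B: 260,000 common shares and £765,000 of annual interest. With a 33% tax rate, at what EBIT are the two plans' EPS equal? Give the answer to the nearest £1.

At indifference, (EBIT − 120,000)(1 − t)/500,000 = (EBIT − 765,000)(1 − t)/260,000.
The (1 − t) factor cancels: (EBIT − 120,000) × 260,000 = (EBIT − 765,000) × 500,000.
Solving, EBIT = (765,000·500,000 − 120,000·260,000) / (500,000 − 260,000) = 351,300,000,000 / 240,000 = 1,463,750.00.

£1,463,750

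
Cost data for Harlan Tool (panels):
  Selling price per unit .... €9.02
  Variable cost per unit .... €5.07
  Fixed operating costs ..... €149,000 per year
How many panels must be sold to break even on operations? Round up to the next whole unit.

Each unit contributes €9.02 − €5.07 = €3.95.
Units to break even: €149,000 ÷ €3.95 = 37,721.52, rounded up to 37,722.

37,722 panels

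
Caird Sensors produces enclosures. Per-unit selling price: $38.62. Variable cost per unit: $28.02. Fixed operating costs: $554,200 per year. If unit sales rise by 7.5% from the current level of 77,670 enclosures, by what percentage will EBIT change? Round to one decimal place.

+22.9%

At 77,670 units, contribution = 77,670 × $10.60 = $823,302.00.
EBIT = $823,302.00 − $554,200 = $269,102.00.
Degree of operating leverage = $823,302.00 / $269,102.00 = 3.0594.
Operating income changes by 3.0594 × +7.5% = +22.9%.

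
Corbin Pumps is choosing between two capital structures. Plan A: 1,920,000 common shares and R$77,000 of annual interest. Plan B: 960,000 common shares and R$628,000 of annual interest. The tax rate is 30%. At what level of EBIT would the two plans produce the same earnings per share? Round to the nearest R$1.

R$1,179,000

Set EPS_A = EPS_B: (EBIT − R$77,000)(1 − 0.30) ÷ 1,920,000 = (EBIT − R$628,000)(1 − 0.30) ÷ 960,000.
The (1 − t) factor cancels: (EBIT − 77,000) × 960,000 = (EBIT − 628,000) × 1,920,000.
EBIT × (1,920,000 − 960,000) = 628,000 × 1,920,000 − 77,000 × 960,000 = 1,131,840,000,000, so EBIT = 1,131,840,000,000 ÷ 960,000 = 1,179,000.00.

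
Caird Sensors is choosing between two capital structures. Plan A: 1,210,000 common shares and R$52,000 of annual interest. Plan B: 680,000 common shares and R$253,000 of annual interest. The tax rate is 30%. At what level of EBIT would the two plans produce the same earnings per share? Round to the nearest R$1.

R$510,887

Set EPS_A = EPS_B: (EBIT − R$52,000)(1 − 0.30) ÷ 1,210,000 = (EBIT − R$253,000)(1 − 0.30) ÷ 680,000.
Cancelling (1 − t) and cross-multiplying: 680,000·(EBIT − 52,000) = 1,210,000·(EBIT − 253,000).
Solving, EBIT = (253,000·1,210,000 − 52,000·680,000) / (1,210,000 − 680,000) = 270,770,000,000 / 530,000 = 510,886.79.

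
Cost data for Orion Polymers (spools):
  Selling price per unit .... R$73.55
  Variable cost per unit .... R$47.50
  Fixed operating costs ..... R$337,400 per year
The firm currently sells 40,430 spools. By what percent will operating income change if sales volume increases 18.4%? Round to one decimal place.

Total contribution margin = 40,430 × R$26.05 = R$1,053,201.50.
EBIT = R$1,053,201.50 − R$337,400 = R$715,801.50.
So DOL = total CM / EBIT = R$1,053,201.50 / R$715,801.50 = 1.4714.
So EBIT moves 1.4714 × (+18.4%) = +27.1%.

+27.1%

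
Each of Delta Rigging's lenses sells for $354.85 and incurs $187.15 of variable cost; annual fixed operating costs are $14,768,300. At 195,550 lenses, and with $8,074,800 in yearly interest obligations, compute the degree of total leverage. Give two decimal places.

3.30

Total contribution margin = 195,550 × $167.70 = $32,793,735.00.
Subtracting fixed costs: EBIT = $32,793,735.00 − $14,768,300 = $18,025,435.00. Interest = $8,074,800.00, so EBIT − I = $9,950,635.00.
DCL = contribution ÷ (EBIT − I) = $32,793,735.00 ÷ $9,950,635.00 = 3.2956.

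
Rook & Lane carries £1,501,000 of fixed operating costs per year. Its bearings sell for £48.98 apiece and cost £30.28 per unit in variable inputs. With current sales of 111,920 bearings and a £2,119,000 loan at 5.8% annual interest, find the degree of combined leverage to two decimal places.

Contribution at this volume is 111,920 × £18.70 = £2,092,904.00.
Operating income = contribution − fixed costs = £2,092,904.00 − £1,501,000 = £591,904.00. Interest = £122,902.00.
DOL = £2,092,904.00 ÷ £591,904.00 = 3.5359; DFL = £591,904.00 ÷ £469,002.00 = 1.2621.
DCL = DOL × DFL = 3.5359 × 1.2621 = 4.4627.

4.46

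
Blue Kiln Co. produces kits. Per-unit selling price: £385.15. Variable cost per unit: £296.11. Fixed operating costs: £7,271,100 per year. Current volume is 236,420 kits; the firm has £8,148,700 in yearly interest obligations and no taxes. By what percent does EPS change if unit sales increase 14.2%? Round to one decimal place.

At 236,420 units, contribution = 236,420 × £89.04 = £21,050,836.80.
EBIT = £21,050,836.80 − £7,271,100 = £13,779,736.80.
Interest = £8,148,700.00, so EBIT − I = £5,631,036.80.
Degree of combined leverage = contribution ÷ (EBIT − I) = £21,050,836.80 ÷ £5,631,036.80 = 3.7384.
%ΔEPS = DCL × %ΔSales = 3.7384 × +14.2% = +53.1%.

+53.1%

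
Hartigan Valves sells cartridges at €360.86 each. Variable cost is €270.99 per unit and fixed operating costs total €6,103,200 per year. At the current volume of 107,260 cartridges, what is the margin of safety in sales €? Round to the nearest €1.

Each unit contributes €360.86 − €270.99 = €89.87. Break-even units = €6,103,200 ÷ €89.87 = 67,911.43; break-even revenue = 67,911.43 × €360.86 = €24,506,517.77.
Current sales = 107,260 × €360.86 = €38,705,843.60.
Margin of safety = €38,705,843.60 − €24,506,517.77 = €14,199,326.

€14,199,326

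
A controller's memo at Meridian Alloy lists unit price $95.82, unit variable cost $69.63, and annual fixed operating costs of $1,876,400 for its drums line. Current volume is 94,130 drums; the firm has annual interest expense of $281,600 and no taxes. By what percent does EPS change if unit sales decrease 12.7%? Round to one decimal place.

-101.9%

Total contribution margin = 94,130 × $26.19 = $2,465,264.70.
EBIT = $2,465,264.70 − $1,876,400 = $588,864.70.
Interest = $281,600.00, so EBIT − I = $307,264.70.
DCL = total CM / (EBIT − I) = $2,465,264.70 / $307,264.70 = 8.0233.
EPS therefore changes by 8.0233 × (-12.7%) = -101.9%.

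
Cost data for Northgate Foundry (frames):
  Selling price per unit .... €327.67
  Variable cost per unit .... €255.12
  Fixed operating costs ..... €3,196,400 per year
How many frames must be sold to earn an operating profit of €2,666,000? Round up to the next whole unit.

80,805 frames

Each unit contributes €327.67 − €255.12 = €72.55.
Units = (FC + target) / CM = (€3,196,400 + €2,666,000) / €72.55 = 80,804.96, so 80,805 frames.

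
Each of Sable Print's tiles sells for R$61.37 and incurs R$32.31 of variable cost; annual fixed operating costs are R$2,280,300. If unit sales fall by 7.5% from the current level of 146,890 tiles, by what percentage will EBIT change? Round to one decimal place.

-16.1%

Total contribution margin = 146,890 × R$29.06 = R$4,268,623.40.
EBIT = R$4,268,623.40 − R$2,280,300 = R$1,988,323.40.
So DOL = total CM / EBIT = R$4,268,623.40 / R$1,988,323.40 = 2.1468.
Operating income changes by 2.1468 × -7.5% = -16.1%.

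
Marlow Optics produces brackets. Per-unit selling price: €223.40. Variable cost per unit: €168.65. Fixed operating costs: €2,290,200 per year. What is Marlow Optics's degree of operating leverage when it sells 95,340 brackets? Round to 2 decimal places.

At 95,340 units, contribution = 95,340 × €54.75 = €5,219,865.00.
Subtracting fixed costs: EBIT = €5,219,865.00 − €2,290,200 = €2,929,665.00.
DOL = contribution ÷ EBIT = €5,219,865.00 ÷ €2,929,665.00 = 1.7817.

1.78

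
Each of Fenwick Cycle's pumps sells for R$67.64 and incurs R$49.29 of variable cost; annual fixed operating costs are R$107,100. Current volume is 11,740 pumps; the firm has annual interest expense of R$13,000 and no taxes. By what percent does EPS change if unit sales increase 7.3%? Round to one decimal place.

Total contribution margin = 11,740 × R$18.35 = R$215,429.00.
Operating income = contribution − fixed costs = R$215,429.00 − R$107,100 = R$108,329.00.
After interest of R$13,000.00, pre-tax earnings = R$95,329.00.
DCL = total CM / (EBIT − I) = R$215,429.00 / R$95,329.00 = 2.2598.
%ΔEPS = DCL × %ΔSales = 2.2598 × +7.3% = +16.5%.

+16.5%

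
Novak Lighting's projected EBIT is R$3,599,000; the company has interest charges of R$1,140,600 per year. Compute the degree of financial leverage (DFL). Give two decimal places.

Interest = R$1,140,600.00.
DFL = EBIT ÷ (EBIT − I) = R$3,599,000 ÷ (R$3,599,000 − R$1,140,600.00) = R$3,599,000 ÷ R$2,458,400.00 = 1.4640.

1.46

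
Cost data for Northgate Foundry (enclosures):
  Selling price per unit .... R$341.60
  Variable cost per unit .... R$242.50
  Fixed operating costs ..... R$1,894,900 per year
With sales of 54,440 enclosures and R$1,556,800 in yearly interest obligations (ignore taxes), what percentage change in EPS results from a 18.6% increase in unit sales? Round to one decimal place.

At 54,440 units, contribution = 54,440 × R$99.10 = R$5,395,004.00.
Subtracting fixed costs: EBIT = R$5,395,004.00 − R$1,894,900 = R$3,500,104.00.
After interest of R$1,556,800.00, pre-tax earnings = R$1,943,304.00.
Degree of combined leverage = contribution ÷ (EBIT − I) = R$5,395,004.00 ÷ R$1,943,304.00 = 2.7762.
%ΔEPS = DCL × %ΔSales = 2.7762 × +18.6% = +51.6%.

+51.6%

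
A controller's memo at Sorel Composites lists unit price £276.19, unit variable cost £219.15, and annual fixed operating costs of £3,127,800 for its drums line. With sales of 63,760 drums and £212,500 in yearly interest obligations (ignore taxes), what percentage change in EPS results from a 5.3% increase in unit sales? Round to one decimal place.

+65.0%

At 63,760 units, contribution = 63,760 × £57.04 = £3,636,870.40.
Subtracting fixed costs: EBIT = £3,636,870.40 − £3,127,800 = £509,070.40.
Interest = £212,500.00, so EBIT − I = £296,570.40.
Degree of combined leverage = contribution ÷ (EBIT − I) = £3,636,870.40 ÷ £296,570.40 = 12.2631.
EPS therefore changes by 12.2631 × (+5.3%) = +65.0%.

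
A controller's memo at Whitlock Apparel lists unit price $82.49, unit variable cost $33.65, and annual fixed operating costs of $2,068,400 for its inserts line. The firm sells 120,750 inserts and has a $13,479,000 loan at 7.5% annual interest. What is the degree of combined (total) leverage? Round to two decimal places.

Contribution at this volume is 120,750 × $48.84 = $5,897,430.00.
Operating income = contribution − fixed costs = $5,897,430.00 − $2,068,400 = $3,829,030.00. Interest = $1,010,925.00.
DOL = $5,897,430.00 ÷ $3,829,030.00 = 1.5402; DFL = $3,829,030.00 ÷ $2,818,105.00 = 1.3587.
DCL = DOL × DFL = 1.5402 × 1.3587 = 2.0927.

2.09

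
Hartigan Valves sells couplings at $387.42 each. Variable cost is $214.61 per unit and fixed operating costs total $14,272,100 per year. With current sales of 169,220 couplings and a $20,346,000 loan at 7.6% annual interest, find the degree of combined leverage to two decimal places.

Total contribution margin = 169,220 × $172.81 = $29,242,908.20.
Subtracting fixed costs: EBIT = $29,242,908.20 − $14,272,100 = $14,970,808.20. Interest = $1,546,296.00, so EBIT − I = $13,424,512.20.
Degree of total leverage = total CM / (EBIT − interest) = $29,242,908.20 / $13,424,512.20 = 2.1783.

2.18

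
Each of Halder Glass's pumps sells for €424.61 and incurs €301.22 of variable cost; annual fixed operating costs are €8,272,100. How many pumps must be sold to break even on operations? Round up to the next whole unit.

Unit CM = price − variable cost = €424.61 − €301.22 = €123.39.
Break-even Q = €8,272,100 / €123.39 = 67,040.28 → 67,041 pumps.

67,041 pumps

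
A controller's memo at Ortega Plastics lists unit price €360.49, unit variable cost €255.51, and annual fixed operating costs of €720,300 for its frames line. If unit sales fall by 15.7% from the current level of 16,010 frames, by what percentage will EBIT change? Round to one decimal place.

Contribution at this volume is 16,010 × €104.98 = €1,680,729.80.
Subtracting fixed costs: EBIT = €1,680,729.80 − €720,300 = €960,429.80.
Degree of operating leverage = €1,680,729.80 / €960,429.80 = 1.7500.
So EBIT moves 1.7500 × (-15.7%) = -27.5%.

-27.5%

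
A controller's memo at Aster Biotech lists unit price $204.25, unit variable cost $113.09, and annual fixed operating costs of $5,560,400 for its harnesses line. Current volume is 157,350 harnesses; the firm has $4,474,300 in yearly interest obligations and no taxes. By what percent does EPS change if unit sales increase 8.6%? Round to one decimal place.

Contribution at this volume is 157,350 × $91.16 = $14,344,026.00.
Operating income = contribution − fixed costs = $14,344,026.00 − $5,560,400 = $8,783,626.00.
Interest = $4,474,300.00, so EBIT − I = $4,309,326.00.
DCL = total CM / (EBIT − I) = $14,344,026.00 / $4,309,326.00 = 3.3286.
EPS therefore changes by 3.3286 × (+8.6%) = +28.6%.

+28.6%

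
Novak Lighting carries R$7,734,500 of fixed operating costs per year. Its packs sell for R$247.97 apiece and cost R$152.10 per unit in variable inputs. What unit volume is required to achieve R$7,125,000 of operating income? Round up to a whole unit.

Each unit contributes R$247.97 − R$152.10 = R$95.87.
Units = (FC + target) / CM = (R$7,734,500 + R$7,125,000) / R$95.87 = 154,996.35, so 154,997 packs.

154,997 packs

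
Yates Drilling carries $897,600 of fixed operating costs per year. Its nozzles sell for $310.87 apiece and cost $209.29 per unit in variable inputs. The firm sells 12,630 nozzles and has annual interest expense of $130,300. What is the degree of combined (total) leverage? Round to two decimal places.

At 12,630 units, contribution = 12,630 × $101.58 = $1,282,955.40.
Subtracting fixed costs: EBIT = $1,282,955.40 − $897,600 = $385,355.40. Interest = $130,300.00.
DOL = $1,282,955.40 ÷ $385,355.40 = 3.3293; DFL = $385,355.40 ÷ $255,055.40 = 1.5109.
DCL = DOL × DFL = 3.3293 × 1.5109 = 5.0302.

5.03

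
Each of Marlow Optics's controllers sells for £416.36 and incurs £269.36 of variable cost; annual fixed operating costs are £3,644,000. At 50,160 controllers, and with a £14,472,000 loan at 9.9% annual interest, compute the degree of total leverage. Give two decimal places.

Total contribution margin = 50,160 × £147.00 = £7,373,520.00.
Operating income = contribution − fixed costs = £7,373,520.00 − £3,644,000 = £3,729,520.00. Interest = £1,432,728.00.
DOL = £7,373,520.00 ÷ £3,729,520.00 = 1.9771; DFL = £3,729,520.00 ÷ £2,296,792.00 = 1.6238.
DCL = DOL × DFL = 1.9771 × 1.6238 = 3.2104.

3.21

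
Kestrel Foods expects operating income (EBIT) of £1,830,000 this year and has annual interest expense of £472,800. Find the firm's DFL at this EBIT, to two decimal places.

1.35

Annual interest charges come to £472,800.00.
Degree of financial leverage = EBIT / (EBIT − interest) = £1,830,000 / £1,357,200.00 = 1.3484.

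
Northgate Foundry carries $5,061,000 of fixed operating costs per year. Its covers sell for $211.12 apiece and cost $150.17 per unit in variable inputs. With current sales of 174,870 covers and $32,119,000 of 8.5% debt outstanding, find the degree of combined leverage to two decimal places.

3.72

Total contribution margin = 174,870 × $60.95 = $10,658,326.50.
Subtracting fixed costs: EBIT = $10,658,326.50 − $5,061,000 = $5,597,326.50. Interest = $2,730,115.00.
DOL = $10,658,326.50 ÷ $5,597,326.50 = 1.9042; DFL = $5,597,326.50 ÷ $2,867,211.50 = 1.9522.
Combined leverage = 1.9042 × 1.9522 = 3.7174.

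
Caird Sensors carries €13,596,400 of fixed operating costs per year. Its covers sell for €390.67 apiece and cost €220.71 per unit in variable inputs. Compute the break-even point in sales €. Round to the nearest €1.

CM per unit = €390.67 − €220.71 = €169.96; CM ratio = €169.96 / €390.67 = 0.4350.
Break-even revenue = fixed costs × price ÷ CM = €13,596,400 × €390.67 ÷ €169.96 = €31,252,681.

€31,252,681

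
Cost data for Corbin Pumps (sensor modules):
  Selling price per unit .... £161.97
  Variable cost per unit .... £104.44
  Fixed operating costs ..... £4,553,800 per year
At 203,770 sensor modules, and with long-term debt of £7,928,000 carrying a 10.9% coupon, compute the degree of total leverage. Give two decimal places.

1.86

At 203,770 units, contribution = 203,770 × £57.53 = £11,722,888.10.
Operating income = contribution − fixed costs = £11,722,888.10 − £4,553,800 = £7,169,088.10. Interest = £864,152.00.
DOL = £11,722,888.10 ÷ £7,169,088.10 = 1.6352; DFL = £7,169,088.10 ÷ £6,304,936.10 = 1.1371.
Combined leverage = 1.6352 × 1.1371 = 1.8594.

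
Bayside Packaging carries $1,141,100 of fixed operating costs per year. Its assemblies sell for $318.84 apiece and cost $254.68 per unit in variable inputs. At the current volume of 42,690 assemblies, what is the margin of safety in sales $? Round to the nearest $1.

$7,940,639

Contribution margin per unit = $318.84 − $254.68 = $64.16. Break-even units = $1,141,100 ÷ $64.16 = 17,785.22; break-even revenue = 17,785.22 × $318.84 = $5,670,640.96.
Current sales = 42,690 × $318.84 = $13,611,279.60.
Margin of safety = $13,611,279.60 − $5,670,640.96 = $7,940,639.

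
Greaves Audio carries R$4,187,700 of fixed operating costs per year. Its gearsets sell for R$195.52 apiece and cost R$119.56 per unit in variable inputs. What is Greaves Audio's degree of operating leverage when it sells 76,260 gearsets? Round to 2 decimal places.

3.61

Total contribution margin = 76,260 × R$75.96 = R$5,792,709.60.
Subtracting fixed costs: EBIT = R$5,792,709.60 − R$4,187,700 = R$1,605,009.60.
Degree of operating leverage = R$5,792,709.60 / R$1,605,009.60 = 3.6091.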